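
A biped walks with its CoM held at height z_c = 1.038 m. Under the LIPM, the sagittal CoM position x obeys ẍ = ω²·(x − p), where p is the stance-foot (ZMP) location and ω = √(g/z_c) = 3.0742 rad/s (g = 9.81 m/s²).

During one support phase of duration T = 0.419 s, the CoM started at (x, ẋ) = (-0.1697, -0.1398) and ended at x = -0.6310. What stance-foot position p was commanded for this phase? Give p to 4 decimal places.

ωT = 3.0742·0.419 = 1.288090; cosh(ωT) = 1.950825, sinh(ωT) = 1.675028
x(T) = p + (x₀−p)·cosh(ωT) + (ẋ₀/ω)·sinh(ωT) ⇒ p·(1 − cosh) = x(T) − x₀·cosh − (ẋ₀/ω)·sinh
numerator   = -0.6310 − (-0.1697)·1.950825 − (-0.1398/3.0742)·1.675028 = -0.223773
denominator = 1 − 1.950825 = -0.950825
p = -0.223773 / -0.950825 = 0.2353

p = 0.2353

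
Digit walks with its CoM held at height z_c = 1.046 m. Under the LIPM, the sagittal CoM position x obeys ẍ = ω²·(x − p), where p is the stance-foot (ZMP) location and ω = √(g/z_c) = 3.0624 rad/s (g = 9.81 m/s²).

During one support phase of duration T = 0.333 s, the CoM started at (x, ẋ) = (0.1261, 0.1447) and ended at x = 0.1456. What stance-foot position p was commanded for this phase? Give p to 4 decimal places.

p = 0.1922

ωT = 3.0624·0.333 = 1.019779; cosh(ωT) = 1.566629, sinh(ωT) = 1.205954
x(T) = p + (x₀−p)·cosh(ωT) + (ẋ₀/ω)·sinh(ωT) ⇒ p·(1 − cosh) = x(T) − x₀·cosh − (ẋ₀/ω)·sinh
numerator   = 0.1456 − (0.1261)·1.566629 − (0.1447/3.0624)·1.205954 = -0.108934
denominator = 1 − 1.566629 = -0.566629
p = -0.108934 / -0.566629 = 0.1922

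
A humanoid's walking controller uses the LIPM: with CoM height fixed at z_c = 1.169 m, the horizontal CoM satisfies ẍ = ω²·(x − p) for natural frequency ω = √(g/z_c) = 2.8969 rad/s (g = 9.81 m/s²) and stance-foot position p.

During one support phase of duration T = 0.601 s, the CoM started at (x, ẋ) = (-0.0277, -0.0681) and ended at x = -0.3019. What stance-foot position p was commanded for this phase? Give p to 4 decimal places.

p = 0.0802

ωT = 2.8969·0.601 = 1.741037; cosh(ωT) = 2.939296, sinh(ωT) = 2.763958
x(T) = p + (x₀−p)·cosh(ωT) + (ẋ₀/ω)·sinh(ωT) ⇒ p·(1 − cosh) = x(T) − x₀·cosh − (ẋ₀/ω)·sinh
numerator   = -0.3019 − (-0.0277)·2.939296 − (-0.0681/2.8969)·2.763958 = -0.155507
denominator = 1 − 2.939296 = -1.939296
p = -0.155507 / -1.939296 = 0.0802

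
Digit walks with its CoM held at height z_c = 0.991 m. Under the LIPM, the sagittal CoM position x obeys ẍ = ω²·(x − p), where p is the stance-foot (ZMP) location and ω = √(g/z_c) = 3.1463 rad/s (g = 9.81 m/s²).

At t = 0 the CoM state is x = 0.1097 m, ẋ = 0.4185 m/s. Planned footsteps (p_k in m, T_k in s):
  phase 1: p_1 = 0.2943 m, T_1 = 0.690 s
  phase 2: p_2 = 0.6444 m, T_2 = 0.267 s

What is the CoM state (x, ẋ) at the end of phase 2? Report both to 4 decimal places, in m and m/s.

phase 1: p=0.2943, T=0.690, ωT=2.170947, cosh=4.440326, sinh=4.326256; start (x,ẋ)=(0.109700, 0.418500) → end (x,ẋ)=(0.050066, -0.654443)
phase 2: p=0.6444, T=0.267, ωT=0.840062, cosh=1.374097, sinh=0.942414; start (x,ẋ)=(0.050066, -0.654443) → end (x,ẋ)=(-0.368299, -2.661539)

x = -0.3683, ẋ = -2.6615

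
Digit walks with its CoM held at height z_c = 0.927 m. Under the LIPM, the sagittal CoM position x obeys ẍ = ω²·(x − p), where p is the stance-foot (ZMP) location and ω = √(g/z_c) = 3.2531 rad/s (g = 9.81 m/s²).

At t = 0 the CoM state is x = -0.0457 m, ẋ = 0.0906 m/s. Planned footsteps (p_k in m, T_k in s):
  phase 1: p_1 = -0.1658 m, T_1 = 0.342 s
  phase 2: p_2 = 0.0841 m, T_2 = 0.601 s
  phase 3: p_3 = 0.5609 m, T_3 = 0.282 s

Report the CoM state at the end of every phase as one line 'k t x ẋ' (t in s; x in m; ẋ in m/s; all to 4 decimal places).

phase 1: p=-0.1658, T=0.342, ωT=1.112560, cosh=1.685427, sinh=1.356710; start (x,ẋ)=(-0.045700, 0.090600) → end (x,ẋ)=(0.074405, 0.682763)
phase 2: p=0.0841, T=0.601, ωT=1.955113, cosh=3.603133, sinh=3.461585; start (x,ẋ)=(0.074405, 0.682763) → end (x,ẋ)=(0.775686, 2.350906)
phase 3: p=0.5609, T=0.282, ωT=0.917374, cosh=1.451138, sinh=1.051572; start (x,ẋ)=(0.775686, 2.350906) → end (x,ẋ)=(1.632520, 4.146245)

1 0.3420 0.0744 0.6828
2 0.9430 0.7757 2.3509
3 1.2250 1.6325 4.1462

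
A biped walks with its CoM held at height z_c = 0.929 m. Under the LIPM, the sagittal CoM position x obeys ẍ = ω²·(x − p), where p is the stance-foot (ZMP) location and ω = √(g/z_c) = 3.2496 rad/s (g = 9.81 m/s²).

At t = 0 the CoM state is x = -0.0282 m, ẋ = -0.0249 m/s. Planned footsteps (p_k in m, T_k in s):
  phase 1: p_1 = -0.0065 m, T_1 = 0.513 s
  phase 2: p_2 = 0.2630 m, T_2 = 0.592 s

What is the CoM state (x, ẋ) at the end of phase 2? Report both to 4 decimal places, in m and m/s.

phase 1: p=-0.0065, T=0.513, ωT=1.667045, cosh=2.742648, sinh=2.553844; start (x,ẋ)=(-0.028200, -0.024900) → end (x,ẋ)=(-0.085584, -0.248380)
phase 2: p=0.2630, T=0.592, ωT=1.923763, cosh=3.496366, sinh=3.350310; start (x,ẋ)=(-0.085584, -0.248380) → end (x,ẋ)=(-1.211855, -4.663521)

x = -1.2119, ẋ = -4.6635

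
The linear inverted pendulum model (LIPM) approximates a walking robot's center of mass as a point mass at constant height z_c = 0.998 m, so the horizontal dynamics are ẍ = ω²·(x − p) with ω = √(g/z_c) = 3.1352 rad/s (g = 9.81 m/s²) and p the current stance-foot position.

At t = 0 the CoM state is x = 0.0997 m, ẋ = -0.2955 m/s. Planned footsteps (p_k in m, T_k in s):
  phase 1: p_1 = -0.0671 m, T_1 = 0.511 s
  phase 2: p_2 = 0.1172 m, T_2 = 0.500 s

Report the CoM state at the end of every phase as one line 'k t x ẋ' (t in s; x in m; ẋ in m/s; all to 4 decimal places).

phase 1: p=-0.0671, T=0.511, ωT=1.602087, cosh=2.582428, sinh=2.380953; start (x,ẋ)=(0.099700, -0.295500) → end (x,ẋ)=(0.139239, 0.482015)
phase 2: p=0.1172, T=0.500, ωT=1.567600, cosh=2.501836, sinh=2.293290; start (x,ẋ)=(0.139239, 0.482015) → end (x,ẋ)=(0.524914, 1.364378)

1 0.5110 0.1392 0.4820
2 1.0110 0.5249 1.3644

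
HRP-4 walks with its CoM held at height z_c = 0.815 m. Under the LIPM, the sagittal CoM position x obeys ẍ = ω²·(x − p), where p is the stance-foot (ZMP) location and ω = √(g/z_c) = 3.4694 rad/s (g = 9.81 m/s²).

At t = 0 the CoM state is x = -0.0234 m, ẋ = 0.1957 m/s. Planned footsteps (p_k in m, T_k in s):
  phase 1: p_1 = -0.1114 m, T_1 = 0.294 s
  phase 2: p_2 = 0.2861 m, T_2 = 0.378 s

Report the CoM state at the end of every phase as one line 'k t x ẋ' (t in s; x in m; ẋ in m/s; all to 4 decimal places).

phase 1: p=-0.1114, T=0.294, ωT=1.020004, cosh=1.566899, sinh=1.206306; start (x,ẋ)=(-0.023400, 0.195700) → end (x,ẋ)=(0.094532, 0.674936)
phase 2: p=0.2861, T=0.378, ωT=1.311433, cosh=1.990461, sinh=1.721028; start (x,ẋ)=(0.094532, 0.674936) → end (x,ẋ)=(0.239599, 0.199593)

1 0.2940 0.0945 0.6749
2 0.6720 0.2396 0.1996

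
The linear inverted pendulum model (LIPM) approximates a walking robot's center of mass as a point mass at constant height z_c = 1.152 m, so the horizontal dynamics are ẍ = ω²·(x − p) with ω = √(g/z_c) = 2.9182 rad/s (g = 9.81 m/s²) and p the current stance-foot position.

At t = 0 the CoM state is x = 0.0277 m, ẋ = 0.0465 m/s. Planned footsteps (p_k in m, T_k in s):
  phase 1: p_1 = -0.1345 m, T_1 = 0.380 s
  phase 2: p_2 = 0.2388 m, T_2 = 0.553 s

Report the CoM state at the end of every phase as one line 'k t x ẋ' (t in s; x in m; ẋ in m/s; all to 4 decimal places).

1 0.3800 0.1596 0.7174
2 0.9330 0.6248 1.3154

phase 1: p=-0.1345, T=0.380, ωT=1.108916, cosh=1.680494, sinh=1.350577; start (x,ẋ)=(0.027700, 0.046500) → end (x,ẋ)=(0.159597, 0.717414)
phase 2: p=0.2388, T=0.553, ωT=1.613765, cosh=2.610408, sinh=2.411272; start (x,ẋ)=(0.159597, 0.717414) → end (x,ẋ)=(0.624838, 1.315426)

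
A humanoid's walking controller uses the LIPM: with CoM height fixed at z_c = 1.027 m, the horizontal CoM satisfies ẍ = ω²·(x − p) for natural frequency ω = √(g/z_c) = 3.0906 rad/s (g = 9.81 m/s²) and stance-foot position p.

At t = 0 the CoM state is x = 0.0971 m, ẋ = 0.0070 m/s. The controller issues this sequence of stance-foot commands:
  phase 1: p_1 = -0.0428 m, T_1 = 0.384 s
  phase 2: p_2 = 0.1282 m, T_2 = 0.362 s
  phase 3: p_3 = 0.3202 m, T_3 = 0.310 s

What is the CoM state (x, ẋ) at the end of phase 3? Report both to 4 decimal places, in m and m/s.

phase 1: p=-0.0428, T=0.384, ωT=1.186790, cosh=1.790874, sinh=1.485674; start (x,ẋ)=(0.097100, 0.007000) → end (x,ẋ)=(0.211108, 0.654904)
phase 2: p=0.1282, T=0.362, ωT=1.118797, cosh=1.693921, sinh=1.367249; start (x,ẋ)=(0.211108, 0.654904) → end (x,ẋ)=(0.558363, 1.459695)
phase 3: p=0.3202, T=0.310, ωT=0.958086, cosh=1.495164, sinh=1.111538; start (x,ẋ)=(0.558363, 1.459695) → end (x,ẋ)=(1.201273, 3.000649)

x = 1.2013, ẋ = 3.0006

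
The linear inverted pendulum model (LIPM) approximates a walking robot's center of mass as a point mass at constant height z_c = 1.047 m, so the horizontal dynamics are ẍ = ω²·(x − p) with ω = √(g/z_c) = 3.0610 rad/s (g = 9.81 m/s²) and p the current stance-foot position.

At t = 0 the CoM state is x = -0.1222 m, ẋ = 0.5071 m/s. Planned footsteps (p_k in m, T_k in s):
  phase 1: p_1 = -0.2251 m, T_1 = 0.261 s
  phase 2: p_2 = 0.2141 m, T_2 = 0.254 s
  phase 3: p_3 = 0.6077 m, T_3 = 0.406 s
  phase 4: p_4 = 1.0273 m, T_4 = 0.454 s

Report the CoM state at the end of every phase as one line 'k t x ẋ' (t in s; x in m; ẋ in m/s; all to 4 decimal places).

phase 1: p=-0.2251, T=0.261, ωT=0.798921, cosh=1.336477, sinh=0.886663; start (x,ẋ)=(-0.122200, 0.507100) → end (x,ẋ)=(0.059312, 0.957006)
phase 2: p=0.2141, T=0.254, ωT=0.777494, cosh=1.317784, sinh=0.858228; start (x,ẋ)=(0.059312, 0.957006) → end (x,ẋ)=(0.278444, 0.854495)
phase 3: p=0.6077, T=0.406, ωT=1.242766, cosh=1.876885, sinh=1.588300; start (x,ẋ)=(0.278444, 0.854495) → end (x,ẋ)=(0.433107, 0.003017)
phase 4: p=1.0273, T=0.454, ωT=1.389694, cosh=2.131387, sinh=1.882235; start (x,ẋ)=(0.433107, 0.003017) → end (x,ẋ)=(-0.237299, -3.417022)

1 0.2610 0.0593 0.9570
2 0.5150 0.2784 0.8545
3 0.9210 0.4331 0.0030
4 1.3750 -0.2373 -3.4170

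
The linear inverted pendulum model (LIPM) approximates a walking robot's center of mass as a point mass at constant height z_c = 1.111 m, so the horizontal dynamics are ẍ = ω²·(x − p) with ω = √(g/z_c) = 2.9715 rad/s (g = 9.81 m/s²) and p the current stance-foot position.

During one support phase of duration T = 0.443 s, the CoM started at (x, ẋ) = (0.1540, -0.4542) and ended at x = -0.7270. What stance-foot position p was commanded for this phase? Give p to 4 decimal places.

ωT = 2.9715·0.443 = 1.316375; cosh(ωT) = 1.998990, sinh(ωT) = 1.730884
x(T) = p + (x₀−p)·cosh(ωT) + (ẋ₀/ω)·sinh(ωT) ⇒ p·(1 − cosh) = x(T) − x₀·cosh − (ẋ₀/ω)·sinh
numerator   = -0.7270 − (0.1540)·1.998990 − (-0.4542/2.9715)·1.730884 = -0.770275
denominator = 1 − 1.998990 = -0.998990
p = -0.770275 / -0.998990 = 0.7711

p = 0.7711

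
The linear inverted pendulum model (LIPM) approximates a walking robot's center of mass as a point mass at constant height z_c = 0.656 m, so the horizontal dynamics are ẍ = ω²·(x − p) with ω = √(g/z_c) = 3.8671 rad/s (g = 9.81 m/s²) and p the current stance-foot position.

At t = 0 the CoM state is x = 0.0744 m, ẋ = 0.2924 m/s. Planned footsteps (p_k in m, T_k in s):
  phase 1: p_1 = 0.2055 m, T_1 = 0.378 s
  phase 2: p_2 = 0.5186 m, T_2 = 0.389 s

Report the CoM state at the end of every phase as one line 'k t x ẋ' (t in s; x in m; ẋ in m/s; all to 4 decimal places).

1 0.3780 0.0619 -0.3701
2 0.7670 -0.7648 -4.6528

phase 1: p=0.2055, T=0.378, ωT=1.461764, cosh=2.272694, sinh=2.040867; start (x,ẋ)=(0.074400, 0.292400) → end (x,ẋ)=(0.061864, -0.370137)
phase 2: p=0.5186, T=0.389, ωT=1.504302, cosh=2.361591, sinh=2.139419; start (x,ẋ)=(0.061864, -0.370137) → end (x,ẋ)=(-0.764796, -4.652844)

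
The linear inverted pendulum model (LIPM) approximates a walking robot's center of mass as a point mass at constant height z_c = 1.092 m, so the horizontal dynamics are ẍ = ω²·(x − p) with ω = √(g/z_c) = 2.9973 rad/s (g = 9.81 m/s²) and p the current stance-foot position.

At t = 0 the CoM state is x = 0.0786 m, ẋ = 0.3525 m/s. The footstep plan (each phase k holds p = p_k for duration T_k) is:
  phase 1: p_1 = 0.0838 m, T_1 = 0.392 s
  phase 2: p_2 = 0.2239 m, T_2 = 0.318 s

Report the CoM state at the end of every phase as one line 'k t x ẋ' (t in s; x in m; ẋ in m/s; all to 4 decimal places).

1 0.3920 0.2468 0.6023
2 0.7100 0.4799 0.9731

phase 1: p=0.0838, T=0.392, ωT=1.174942, cosh=1.773395, sinh=1.464558; start (x,ẋ)=(0.078600, 0.352500) → end (x,ẋ)=(0.246819, 0.602295)
phase 2: p=0.2239, T=0.318, ωT=0.953141, cosh=1.489687, sinh=1.104159; start (x,ẋ)=(0.246819, 0.602295) → end (x,ẋ)=(0.479918, 0.973082)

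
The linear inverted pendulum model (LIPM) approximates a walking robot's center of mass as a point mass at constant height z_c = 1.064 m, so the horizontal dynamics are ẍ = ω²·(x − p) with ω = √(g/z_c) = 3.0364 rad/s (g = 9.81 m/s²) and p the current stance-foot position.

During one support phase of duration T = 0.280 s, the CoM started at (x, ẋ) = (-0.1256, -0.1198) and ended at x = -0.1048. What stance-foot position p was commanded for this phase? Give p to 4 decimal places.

ωT = 3.0364·0.280 = 0.850192; cosh(ωT) = 1.383714, sinh(ωT) = 0.956382
x(T) = p + (x₀−p)·cosh(ωT) + (ẋ₀/ω)·sinh(ωT) ⇒ p·(1 − cosh) = x(T) − x₀·cosh − (ẋ₀/ω)·sinh
numerator   = -0.1048 − (-0.1256)·1.383714 − (-0.1198/3.0364)·0.956382 = 0.106728
denominator = 1 − 1.383714 = -0.383714
p = 0.106728 / -0.383714 = -0.2781

p = -0.2781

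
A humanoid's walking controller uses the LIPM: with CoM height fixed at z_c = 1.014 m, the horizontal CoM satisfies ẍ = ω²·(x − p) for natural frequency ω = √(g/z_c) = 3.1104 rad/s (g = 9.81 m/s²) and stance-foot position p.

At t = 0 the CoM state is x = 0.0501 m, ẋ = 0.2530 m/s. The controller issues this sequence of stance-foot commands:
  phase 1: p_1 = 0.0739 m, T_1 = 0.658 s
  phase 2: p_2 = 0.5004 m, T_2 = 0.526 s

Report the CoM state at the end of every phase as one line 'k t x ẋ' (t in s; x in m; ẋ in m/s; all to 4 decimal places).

phase 1: p=0.0739, T=0.658, ωT=2.046643, cosh=3.935519, sinh=3.806351; start (x,ẋ)=(0.050100, 0.253000) → end (x,ẋ)=(0.289843, 0.713912)
phase 2: p=0.5004, T=0.526, ωT=1.636070, cosh=2.664848, sinh=2.470104; start (x,ẋ)=(0.289843, 0.713912) → end (x,ẋ)=(0.506247, 0.284756)

1 0.6580 0.2898 0.7139
2 1.1840 0.5062 0.2848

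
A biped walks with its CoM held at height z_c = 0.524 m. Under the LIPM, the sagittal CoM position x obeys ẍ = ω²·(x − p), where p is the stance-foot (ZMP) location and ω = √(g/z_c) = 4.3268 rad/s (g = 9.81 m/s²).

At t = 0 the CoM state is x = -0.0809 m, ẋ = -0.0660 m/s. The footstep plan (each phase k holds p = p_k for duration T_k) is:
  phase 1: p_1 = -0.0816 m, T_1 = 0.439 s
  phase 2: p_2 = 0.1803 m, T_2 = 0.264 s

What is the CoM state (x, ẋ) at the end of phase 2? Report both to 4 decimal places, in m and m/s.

x = -0.4239, ẋ = -2.2559

phase 1: p=-0.0816, T=0.439, ωT=1.899465, cosh=3.415984, sinh=3.266336; start (x,ẋ)=(-0.080900, -0.066000) → end (x,ẋ)=(-0.129033, -0.215562)
phase 2: p=0.1803, T=0.264, ωT=1.142275, cosh=1.726491, sinh=1.407399; start (x,ẋ)=(-0.129033, -0.215562) → end (x,ẋ)=(-0.423877, -2.255858)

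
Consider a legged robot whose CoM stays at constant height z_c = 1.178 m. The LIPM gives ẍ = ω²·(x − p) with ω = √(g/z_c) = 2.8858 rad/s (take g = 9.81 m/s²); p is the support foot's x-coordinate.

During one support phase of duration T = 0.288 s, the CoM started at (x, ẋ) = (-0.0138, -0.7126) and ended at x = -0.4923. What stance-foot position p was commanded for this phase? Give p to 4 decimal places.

p = 0.6665

ωT = 2.8858·0.288 = 0.831110; cosh(ωT) = 1.365716, sinh(ωT) = 0.930151
x(T) = p + (x₀−p)·cosh(ωT) + (ẋ₀/ω)·sinh(ωT) ⇒ p·(1 − cosh) = x(T) − x₀·cosh − (ẋ₀/ω)·sinh
numerator   = -0.4923 − (-0.0138)·1.365716 − (-0.7126/2.8858)·0.930151 = -0.243768
denominator = 1 − 1.365716 = -0.365716
p = -0.243768 / -0.365716 = 0.6665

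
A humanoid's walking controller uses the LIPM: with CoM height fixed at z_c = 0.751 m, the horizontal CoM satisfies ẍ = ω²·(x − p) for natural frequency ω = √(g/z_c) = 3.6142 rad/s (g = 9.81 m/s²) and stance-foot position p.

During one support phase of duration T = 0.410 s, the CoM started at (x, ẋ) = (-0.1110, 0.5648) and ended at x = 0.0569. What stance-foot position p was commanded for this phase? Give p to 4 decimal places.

p = 0.0094

ωT = 3.6142·0.410 = 1.481822; cosh(ωT) = 2.314090, sinh(ωT) = 2.086867
x(T) = p + (x₀−p)·cosh(ωT) + (ẋ₀/ω)·sinh(ωT) ⇒ p·(1 − cosh) = x(T) − x₀·cosh − (ẋ₀/ω)·sinh
numerator   = 0.0569 − (-0.1110)·2.314090 − (0.5648/3.6142)·2.086867 = -0.012356
denominator = 1 − 2.314090 = -1.314090
p = -0.012356 / -1.314090 = 0.0094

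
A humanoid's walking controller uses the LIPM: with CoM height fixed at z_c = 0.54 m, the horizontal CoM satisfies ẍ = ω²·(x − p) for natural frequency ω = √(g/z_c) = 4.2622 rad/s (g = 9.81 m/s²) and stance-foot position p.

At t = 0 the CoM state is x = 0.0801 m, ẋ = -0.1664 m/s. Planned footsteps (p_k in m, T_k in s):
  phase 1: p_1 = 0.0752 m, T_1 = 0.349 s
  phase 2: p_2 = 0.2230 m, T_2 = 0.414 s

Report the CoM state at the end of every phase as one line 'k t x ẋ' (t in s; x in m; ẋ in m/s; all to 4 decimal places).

1 0.3490 0.0046 -0.3432
2 0.7630 -0.6615 -3.6691

phase 1: p=0.0752, T=0.349, ωT=1.487508, cosh=2.325993, sinh=2.100058; start (x,ẋ)=(0.080100, -0.166400) → end (x,ẋ)=(0.004609, -0.343186)
phase 2: p=0.2230, T=0.414, ωT=1.764551, cosh=3.005106, sinh=2.833843; start (x,ẋ)=(0.004609, -0.343186) → end (x,ẋ)=(-0.661464, -3.669122)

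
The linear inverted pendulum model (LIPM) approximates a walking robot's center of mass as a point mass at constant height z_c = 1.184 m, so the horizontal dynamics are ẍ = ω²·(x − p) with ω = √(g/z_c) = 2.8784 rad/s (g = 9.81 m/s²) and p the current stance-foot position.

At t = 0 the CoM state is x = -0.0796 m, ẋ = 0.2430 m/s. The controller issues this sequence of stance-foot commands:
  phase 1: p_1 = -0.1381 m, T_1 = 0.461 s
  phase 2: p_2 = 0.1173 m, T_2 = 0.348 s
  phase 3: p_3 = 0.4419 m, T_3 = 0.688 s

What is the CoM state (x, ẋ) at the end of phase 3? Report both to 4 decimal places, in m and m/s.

phase 1: p=-0.1381, T=0.461, ωT=1.326942, cosh=2.017394, sinh=1.752106; start (x,ẋ)=(-0.079600, 0.243000) → end (x,ẋ)=(0.127834, 0.785258)
phase 2: p=0.1173, T=0.348, ωT=1.001683, cosh=1.545061, sinh=1.177800; start (x,ẋ)=(0.127834, 0.785258) → end (x,ẋ)=(0.454891, 1.248982)
phase 3: p=0.4419, T=0.688, ωT=1.980339, cosh=3.691611, sinh=3.553589; start (x,ẋ)=(0.454891, 1.248982) → end (x,ẋ)=(2.031816, 4.743640)

x = 2.0318, ẋ = 4.7436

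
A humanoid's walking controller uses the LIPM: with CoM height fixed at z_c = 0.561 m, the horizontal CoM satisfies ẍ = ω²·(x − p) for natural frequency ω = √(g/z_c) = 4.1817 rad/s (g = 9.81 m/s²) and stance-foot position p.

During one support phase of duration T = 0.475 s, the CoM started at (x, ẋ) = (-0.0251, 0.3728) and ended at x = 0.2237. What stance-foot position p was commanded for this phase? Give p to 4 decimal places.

ωT = 4.1817·0.475 = 1.986307; cosh(ωT) = 3.712886, sinh(ωT) = 3.575685
x(T) = p + (x₀−p)·cosh(ωT) + (ẋ₀/ω)·sinh(ωT) ⇒ p·(1 − cosh) = x(T) − x₀·cosh − (ẋ₀/ω)·sinh
numerator   = 0.2237 − (-0.0251)·3.712886 − (0.3728/4.1817)·3.575685 = -0.001880
denominator = 1 − 3.712886 = -2.712886
p = -0.001880 / -2.712886 = 0.0007

p = 0.0007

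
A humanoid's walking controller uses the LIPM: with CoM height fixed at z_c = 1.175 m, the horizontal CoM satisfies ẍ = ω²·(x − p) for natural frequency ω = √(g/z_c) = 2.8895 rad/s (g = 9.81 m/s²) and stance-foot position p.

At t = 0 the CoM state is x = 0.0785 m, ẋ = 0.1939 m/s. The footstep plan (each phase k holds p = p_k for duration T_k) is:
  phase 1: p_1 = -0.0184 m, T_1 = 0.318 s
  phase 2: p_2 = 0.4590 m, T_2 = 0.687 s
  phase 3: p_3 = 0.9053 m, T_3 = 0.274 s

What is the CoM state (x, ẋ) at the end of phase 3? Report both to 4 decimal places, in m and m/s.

phase 1: p=-0.0184, T=0.318, ωT=0.918861, cosh=1.452704, sinh=1.053730; start (x,ẋ)=(0.078500, 0.193900) → end (x,ẋ)=(0.193078, 0.576716)
phase 2: p=0.4590, T=0.687, ωT=1.985087, cosh=3.708523, sinh=3.571154; start (x,ẋ)=(0.193078, 0.576716) → end (x,ẋ)=(0.185588, -0.605249)
phase 3: p=0.9053, T=0.274, ωT=0.791723, cosh=1.330130, sinh=0.877066; start (x,ẋ)=(0.185588, -0.605249) → end (x,ẋ)=(-0.235725, -2.629014)

x = -0.2357, ẋ = -2.6290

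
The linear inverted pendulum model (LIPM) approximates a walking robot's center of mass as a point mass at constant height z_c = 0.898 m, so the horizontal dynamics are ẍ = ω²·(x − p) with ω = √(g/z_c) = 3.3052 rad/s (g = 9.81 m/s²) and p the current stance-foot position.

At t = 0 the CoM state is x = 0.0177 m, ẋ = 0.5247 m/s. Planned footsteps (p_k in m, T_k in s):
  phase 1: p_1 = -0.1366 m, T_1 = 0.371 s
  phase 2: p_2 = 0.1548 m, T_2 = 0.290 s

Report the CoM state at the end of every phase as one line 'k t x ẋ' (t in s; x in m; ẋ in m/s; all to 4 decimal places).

phase 1: p=-0.1366, T=0.371, ωT=1.226229, cosh=1.850875, sinh=1.557478; start (x,ẋ)=(0.017700, 0.524700) → end (x,ẋ)=(0.396239, 1.765456)
phase 2: p=0.1548, T=0.290, ωT=0.958508, cosh=1.495634, sinh=1.112169; start (x,ẋ)=(0.396239, 1.765456) → end (x,ẋ)=(1.109964, 3.527993)

1 0.3710 0.3962 1.7655
2 0.6610 1.1100 3.5280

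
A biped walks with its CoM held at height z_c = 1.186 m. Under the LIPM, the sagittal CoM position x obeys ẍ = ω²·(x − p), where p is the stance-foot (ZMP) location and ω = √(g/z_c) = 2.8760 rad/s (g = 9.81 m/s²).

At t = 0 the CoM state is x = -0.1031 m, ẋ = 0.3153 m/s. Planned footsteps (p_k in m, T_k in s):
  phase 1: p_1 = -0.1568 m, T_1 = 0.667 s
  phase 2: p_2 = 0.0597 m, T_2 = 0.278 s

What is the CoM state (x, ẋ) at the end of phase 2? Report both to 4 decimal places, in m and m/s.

phase 1: p=-0.1568, T=0.667, ωT=1.918292, cosh=3.478088, sinh=3.331230; start (x,ẋ)=(-0.103100, 0.315300) → end (x,ẋ)=(0.395181, 1.611120)
phase 2: p=0.0597, T=0.278, ωT=0.799528, cosh=1.337016, sinh=0.887475; start (x,ẋ)=(0.395181, 1.611120) → end (x,ẋ)=(1.005402, 3.010367)

x = 1.0054, ẋ = 3.0104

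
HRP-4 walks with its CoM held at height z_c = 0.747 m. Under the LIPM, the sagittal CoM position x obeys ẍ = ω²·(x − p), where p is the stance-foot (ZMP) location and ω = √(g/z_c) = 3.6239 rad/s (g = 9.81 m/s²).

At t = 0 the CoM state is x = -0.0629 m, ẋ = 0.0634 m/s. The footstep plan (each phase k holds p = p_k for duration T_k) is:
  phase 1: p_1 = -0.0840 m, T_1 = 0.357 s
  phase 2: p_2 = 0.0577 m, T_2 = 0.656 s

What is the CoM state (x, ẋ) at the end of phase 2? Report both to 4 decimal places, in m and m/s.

phase 1: p=-0.0840, T=0.357, ωT=1.293732, cosh=1.960308, sinh=1.686063; start (x,ẋ)=(-0.062900, 0.063400) → end (x,ẋ)=(-0.013140, 0.253207)
phase 2: p=0.0577, T=0.656, ωT=2.377278, cosh=5.434170, sinh=5.341367; start (x,ẋ)=(-0.013140, 0.253207) → end (x,ẋ)=(0.045953, 0.004752)

x = 0.0460, ẋ = 0.0048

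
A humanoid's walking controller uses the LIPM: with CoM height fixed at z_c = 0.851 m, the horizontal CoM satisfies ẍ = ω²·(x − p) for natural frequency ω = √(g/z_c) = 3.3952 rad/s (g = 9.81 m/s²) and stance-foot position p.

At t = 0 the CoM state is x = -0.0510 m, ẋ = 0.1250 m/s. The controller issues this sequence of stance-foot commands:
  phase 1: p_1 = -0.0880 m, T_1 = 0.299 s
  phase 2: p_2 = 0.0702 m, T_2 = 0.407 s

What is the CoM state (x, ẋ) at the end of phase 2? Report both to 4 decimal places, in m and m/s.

phase 1: p=-0.0880, T=0.299, ωT=1.015165, cosh=1.561080, sinh=1.198738; start (x,ẋ)=(-0.051000, 0.125000) → end (x,ẋ)=(0.013894, 0.345723)
phase 2: p=0.0702, T=0.407, ωT=1.381846, cosh=2.116681, sinh=1.865567; start (x,ẋ)=(0.013894, 0.345723) → end (x,ẋ)=(0.140982, 0.375142)

x = 0.1410, ẋ = 0.3751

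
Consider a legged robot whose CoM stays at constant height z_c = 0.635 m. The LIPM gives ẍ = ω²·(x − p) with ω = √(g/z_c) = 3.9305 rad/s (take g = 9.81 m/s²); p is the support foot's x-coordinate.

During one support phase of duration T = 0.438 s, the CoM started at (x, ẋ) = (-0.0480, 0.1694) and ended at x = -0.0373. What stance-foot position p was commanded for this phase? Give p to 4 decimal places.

ωT = 3.9305·0.438 = 1.721559; cosh(ωT) = 2.886014, sinh(ωT) = 2.707227
x(T) = p + (x₀−p)·cosh(ωT) + (ẋ₀/ω)·sinh(ωT) ⇒ p·(1 − cosh) = x(T) − x₀·cosh − (ẋ₀/ω)·sinh
numerator   = -0.0373 − (-0.0480)·2.886014 − (0.1694/3.9305)·2.707227 = -0.015450
denominator = 1 − 2.886014 = -1.886014
p = -0.015450 / -1.886014 = 0.0082

p = 0.0082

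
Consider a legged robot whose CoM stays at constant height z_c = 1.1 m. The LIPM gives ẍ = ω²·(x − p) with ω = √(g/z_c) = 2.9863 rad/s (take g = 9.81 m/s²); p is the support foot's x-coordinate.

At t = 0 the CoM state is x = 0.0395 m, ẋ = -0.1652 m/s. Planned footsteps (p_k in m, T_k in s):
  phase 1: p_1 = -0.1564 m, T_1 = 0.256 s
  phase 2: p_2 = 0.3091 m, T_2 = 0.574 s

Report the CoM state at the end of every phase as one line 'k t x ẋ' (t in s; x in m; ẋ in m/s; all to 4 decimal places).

phase 1: p=-0.1564, T=0.256, ωT=0.764493, cosh=1.306737, sinh=0.841167; start (x,ẋ)=(0.039500, -0.165200) → end (x,ẋ)=(0.053057, 0.276223)
phase 2: p=0.3091, T=0.574, ωT=1.714136, cosh=2.865998, sinh=2.685879; start (x,ẋ)=(0.053057, 0.276223) → end (x,ẋ)=(-0.176283, -1.262024)

1 0.2560 0.0531 0.2762
2 0.8300 -0.1763 -1.2620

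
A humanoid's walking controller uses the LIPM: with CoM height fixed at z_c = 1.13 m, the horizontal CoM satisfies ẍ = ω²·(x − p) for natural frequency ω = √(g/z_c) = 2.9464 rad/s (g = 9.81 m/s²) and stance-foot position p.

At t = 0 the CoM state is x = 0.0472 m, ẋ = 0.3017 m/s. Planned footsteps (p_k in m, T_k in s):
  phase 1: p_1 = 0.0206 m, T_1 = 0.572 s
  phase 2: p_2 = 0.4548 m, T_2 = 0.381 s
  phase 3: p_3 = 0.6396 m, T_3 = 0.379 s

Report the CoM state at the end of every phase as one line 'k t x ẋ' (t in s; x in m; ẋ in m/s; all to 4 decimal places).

1 0.5720 0.3615 1.0458
2 0.9530 0.7838 1.3993
3 1.3320 1.5312 2.9459

phase 1: p=0.0206, T=0.572, ωT=1.685341, cosh=2.789835, sinh=2.604454; start (x,ẋ)=(0.047200, 0.301700) → end (x,ẋ)=(0.361496, 1.045815)
phase 2: p=0.4548, T=0.381, ωT=1.122578, cosh=1.699103, sinh=1.373664; start (x,ẋ)=(0.361496, 1.045815) → end (x,ẋ)=(0.783844, 1.399312)
phase 3: p=0.6396, T=0.379, ωT=1.116686, cosh=1.691038, sinh=1.363675; start (x,ẋ)=(0.783844, 1.399312) → end (x,ẋ)=(1.531162, 2.945851)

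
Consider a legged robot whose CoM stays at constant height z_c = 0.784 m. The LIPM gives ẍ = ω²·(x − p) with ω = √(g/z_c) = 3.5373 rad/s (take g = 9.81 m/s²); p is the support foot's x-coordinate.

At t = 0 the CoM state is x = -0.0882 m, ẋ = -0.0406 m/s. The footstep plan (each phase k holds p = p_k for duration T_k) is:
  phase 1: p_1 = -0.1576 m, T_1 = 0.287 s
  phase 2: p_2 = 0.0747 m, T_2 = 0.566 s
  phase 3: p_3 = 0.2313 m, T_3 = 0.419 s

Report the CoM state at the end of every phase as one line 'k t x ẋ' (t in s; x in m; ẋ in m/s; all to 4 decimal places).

1 0.2870 -0.0630 0.2309
2 0.8530 -0.2072 -0.9002
3 1.2720 -1.3150 -5.3217

phase 1: p=-0.1576, T=0.287, ωT=1.015205, cosh=1.561129, sinh=1.198801; start (x,ẋ)=(-0.088200, -0.040600) → end (x,ẋ)=(-0.063017, 0.230910)
phase 2: p=0.0747, T=0.566, ωT=2.002112, cosh=3.769863, sinh=3.634814; start (x,ẋ)=(-0.063017, 0.230910) → end (x,ẋ)=(-0.207199, -0.900188)
phase 3: p=0.2313, T=0.419, ωT=1.482129, cosh=2.314730, sinh=2.087577; start (x,ẋ)=(-0.207199, -0.900188) → end (x,ẋ)=(-1.314963, -5.321739)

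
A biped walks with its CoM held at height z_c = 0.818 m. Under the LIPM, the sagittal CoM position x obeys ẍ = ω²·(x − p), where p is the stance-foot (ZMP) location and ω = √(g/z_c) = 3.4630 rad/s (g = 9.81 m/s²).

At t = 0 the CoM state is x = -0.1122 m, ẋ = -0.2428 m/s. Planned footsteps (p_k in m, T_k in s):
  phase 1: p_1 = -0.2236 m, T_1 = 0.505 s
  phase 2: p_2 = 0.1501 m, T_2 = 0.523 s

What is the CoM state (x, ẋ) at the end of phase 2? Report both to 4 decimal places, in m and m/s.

x = -0.2950, ẋ = -1.3479

phase 1: p=-0.2236, T=0.505, ωT=1.748815, cosh=2.960884, sinh=2.786904; start (x,ẋ)=(-0.112200, -0.242800) → end (x,ẋ)=(-0.089155, 0.356224)
phase 2: p=0.1501, T=0.523, ωT=1.811149, cosh=3.140469, sinh=2.977003; start (x,ẋ)=(-0.089155, 0.356224) → end (x,ẋ)=(-0.295040, -1.347852)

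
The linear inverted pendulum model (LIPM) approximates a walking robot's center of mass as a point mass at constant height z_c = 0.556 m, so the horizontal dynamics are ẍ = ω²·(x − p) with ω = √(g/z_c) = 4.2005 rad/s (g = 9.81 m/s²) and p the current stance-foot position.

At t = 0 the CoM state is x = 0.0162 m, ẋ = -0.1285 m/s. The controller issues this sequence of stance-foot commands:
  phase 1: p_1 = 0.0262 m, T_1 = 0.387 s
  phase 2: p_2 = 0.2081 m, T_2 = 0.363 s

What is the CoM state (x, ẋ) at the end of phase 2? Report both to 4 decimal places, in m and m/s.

x = -0.7029, ẋ = -3.6640

phase 1: p=0.0262, T=0.387, ωT=1.625593, cosh=2.639114, sinh=2.442320; start (x,ẋ)=(0.016200, -0.128500) → end (x,ẋ)=(-0.074906, -0.441716)
phase 2: p=0.2081, T=0.363, ωT=1.524782, cosh=2.405904, sinh=2.188236; start (x,ẋ)=(-0.074906, -0.441716) → end (x,ẋ)=(-0.702895, -3.664024)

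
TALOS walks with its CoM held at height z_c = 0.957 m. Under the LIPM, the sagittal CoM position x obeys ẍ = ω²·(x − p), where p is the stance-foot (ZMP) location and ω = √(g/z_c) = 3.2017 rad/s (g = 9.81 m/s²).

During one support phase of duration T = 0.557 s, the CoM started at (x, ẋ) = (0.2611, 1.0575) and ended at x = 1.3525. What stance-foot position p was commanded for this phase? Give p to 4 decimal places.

ωT = 3.2017·0.557 = 1.783347; cosh(ωT) = 3.058905, sinh(ωT) = 2.890831
x(T) = p + (x₀−p)·cosh(ωT) + (ẋ₀/ω)·sinh(ωT) ⇒ p·(1 − cosh) = x(T) − x₀·cosh − (ẋ₀/ω)·sinh
numerator   = 1.3525 − (0.2611)·3.058905 − (1.0575/3.2017)·2.890831 = -0.401002
denominator = 1 − 3.058905 = -2.058905
p = -0.401002 / -2.058905 = 0.1948

p = 0.1948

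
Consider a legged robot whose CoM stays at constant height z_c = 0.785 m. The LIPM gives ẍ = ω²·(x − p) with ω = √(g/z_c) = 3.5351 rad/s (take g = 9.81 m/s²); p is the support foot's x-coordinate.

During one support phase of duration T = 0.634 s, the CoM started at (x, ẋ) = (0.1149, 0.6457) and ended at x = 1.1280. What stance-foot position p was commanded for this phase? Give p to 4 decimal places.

p = 0.0713

ωT = 3.5351·0.634 = 2.241253; cosh(ωT) = 4.755719, sinh(ωT) = 4.649394
x(T) = p + (x₀−p)·cosh(ωT) + (ẋ₀/ω)·sinh(ωT) ⇒ p·(1 − cosh) = x(T) − x₀·cosh − (ẋ₀/ω)·sinh
numerator   = 1.1280 − (0.1149)·4.755719 − (0.6457/3.5351)·4.649394 = -0.267662
denominator = 1 − 4.755719 = -3.755719
p = -0.267662 / -3.755719 = 0.0713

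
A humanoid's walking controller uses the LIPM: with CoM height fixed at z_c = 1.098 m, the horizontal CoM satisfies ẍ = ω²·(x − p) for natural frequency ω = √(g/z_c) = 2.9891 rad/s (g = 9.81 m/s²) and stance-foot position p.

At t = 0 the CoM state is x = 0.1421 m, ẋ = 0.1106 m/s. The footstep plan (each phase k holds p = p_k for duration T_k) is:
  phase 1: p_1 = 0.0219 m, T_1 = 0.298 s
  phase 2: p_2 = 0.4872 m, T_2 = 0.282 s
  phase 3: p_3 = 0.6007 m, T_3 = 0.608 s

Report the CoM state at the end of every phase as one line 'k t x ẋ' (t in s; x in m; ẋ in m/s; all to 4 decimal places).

phase 1: p=0.0219, T=0.298, ωT=0.890752, cosh=1.423654, sinh=1.013307; start (x,ẋ)=(0.142100, 0.110600) → end (x,ẋ)=(0.230517, 0.521527)
phase 2: p=0.4872, T=0.282, ωT=0.842926, cosh=1.376802, sinh=0.946353; start (x,ẋ)=(0.230517, 0.521527) → end (x,ẋ)=(0.298914, -0.008052)
phase 3: p=0.6007, T=0.608, ωT=1.817373, cosh=3.159059, sinh=2.996607; start (x,ẋ)=(0.298914, -0.008052) → end (x,ẋ)=(-0.360732, -2.728580)

1 0.2980 0.2305 0.5215
2 0.5800 0.2989 -0.0081
3 1.1880 -0.3607 -2.7286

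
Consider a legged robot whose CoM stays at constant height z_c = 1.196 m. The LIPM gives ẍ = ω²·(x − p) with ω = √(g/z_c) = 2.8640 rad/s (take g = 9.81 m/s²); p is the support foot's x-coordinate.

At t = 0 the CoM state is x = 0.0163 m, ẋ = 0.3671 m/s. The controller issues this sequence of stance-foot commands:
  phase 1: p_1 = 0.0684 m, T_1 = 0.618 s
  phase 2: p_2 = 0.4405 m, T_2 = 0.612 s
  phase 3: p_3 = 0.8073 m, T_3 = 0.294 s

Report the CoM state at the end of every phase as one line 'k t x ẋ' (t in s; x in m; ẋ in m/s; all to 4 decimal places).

phase 1: p=0.0684, T=0.618, ωT=1.769952, cosh=3.020456, sinh=2.850115; start (x,ẋ)=(0.016300, 0.367100) → end (x,ẋ)=(0.276355, 0.683531)
phase 2: p=0.4405, T=0.612, ωT=1.752768, cosh=2.971924, sinh=2.798630; start (x,ẋ)=(0.276355, 0.683531) → end (x,ẋ)=(0.620602, 0.715731)
phase 3: p=0.8073, T=0.294, ωT=0.842016, cosh=1.375941, sinh=0.945100; start (x,ẋ)=(0.620602, 0.715731) → end (x,ẋ)=(0.786601, 0.479456)

1 0.6180 0.2764 0.6835
2 1.2300 0.6206 0.7157
3 1.5240 0.7866 0.4795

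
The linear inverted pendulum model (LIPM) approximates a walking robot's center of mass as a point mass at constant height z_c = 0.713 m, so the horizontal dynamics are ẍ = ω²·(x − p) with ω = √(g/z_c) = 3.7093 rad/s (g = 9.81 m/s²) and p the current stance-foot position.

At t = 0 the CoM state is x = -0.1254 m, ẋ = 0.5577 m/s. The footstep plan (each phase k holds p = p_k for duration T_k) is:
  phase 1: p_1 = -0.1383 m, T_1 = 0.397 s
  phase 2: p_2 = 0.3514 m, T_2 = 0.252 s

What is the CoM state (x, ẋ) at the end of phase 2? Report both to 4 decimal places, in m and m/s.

phase 1: p=-0.1383, T=0.397, ωT=1.472592, cosh=2.294927, sinh=2.065597; start (x,ẋ)=(-0.125400, 0.557700) → end (x,ẋ)=(0.201871, 1.378719)
phase 2: p=0.3514, T=0.252, ωT=0.934744, cosh=1.469623, sinh=1.076937; start (x,ẋ)=(0.201871, 1.378719) → end (x,ẋ)=(0.531938, 1.428877)

x = 0.5319, ẋ = 1.4289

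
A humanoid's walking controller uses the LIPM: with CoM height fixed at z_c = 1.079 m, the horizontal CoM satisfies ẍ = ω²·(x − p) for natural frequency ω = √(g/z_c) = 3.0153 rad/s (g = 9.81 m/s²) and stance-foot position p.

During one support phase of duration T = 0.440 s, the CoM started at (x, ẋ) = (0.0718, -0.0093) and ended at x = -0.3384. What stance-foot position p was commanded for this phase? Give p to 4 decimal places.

p = 0.4698

ωT = 3.0153·0.440 = 1.326732; cosh(ωT) = 2.017025, sinh(ωT) = 1.751682
x(T) = p + (x₀−p)·cosh(ωT) + (ẋ₀/ω)·sinh(ωT) ⇒ p·(1 − cosh) = x(T) − x₀·cosh − (ẋ₀/ω)·sinh
numerator   = -0.3384 − (0.0718)·2.017025 − (-0.0093/3.0153)·1.751682 = -0.477820
denominator = 1 − 2.017025 = -1.017025
p = -0.477820 / -1.017025 = 0.4698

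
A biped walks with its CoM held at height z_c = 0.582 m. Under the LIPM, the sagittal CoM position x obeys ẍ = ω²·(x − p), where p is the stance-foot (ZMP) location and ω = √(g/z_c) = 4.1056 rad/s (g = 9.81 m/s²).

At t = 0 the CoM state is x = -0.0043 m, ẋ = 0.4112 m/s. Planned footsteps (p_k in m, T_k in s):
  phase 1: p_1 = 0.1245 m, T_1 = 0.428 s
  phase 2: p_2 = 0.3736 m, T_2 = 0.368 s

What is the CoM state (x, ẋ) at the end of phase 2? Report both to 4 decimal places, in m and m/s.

x = -0.5986, ẋ = -3.7301

phase 1: p=0.1245, T=0.428, ωT=1.757197, cosh=2.984347, sinh=2.811819; start (x,ẋ)=(-0.004300, 0.411200) → end (x,ẋ)=(0.021736, -0.259730)
phase 2: p=0.3736, T=0.368, ωT=1.510861, cosh=2.375674, sinh=2.154955; start (x,ẋ)=(0.021736, -0.259730) → end (x,ẋ)=(-0.598641, -3.730106)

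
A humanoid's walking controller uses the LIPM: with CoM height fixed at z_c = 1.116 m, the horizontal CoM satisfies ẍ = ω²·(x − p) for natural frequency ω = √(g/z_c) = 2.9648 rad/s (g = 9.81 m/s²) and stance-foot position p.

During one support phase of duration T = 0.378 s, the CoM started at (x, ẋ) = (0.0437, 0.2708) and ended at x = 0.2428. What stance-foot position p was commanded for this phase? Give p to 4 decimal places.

ωT = 2.9648·0.378 = 1.120694; cosh(ωT) = 1.696518, sinh(ωT) = 1.370465
x(T) = p + (x₀−p)·cosh(ωT) + (ẋ₀/ω)·sinh(ωT) ⇒ p·(1 − cosh) = x(T) − x₀·cosh − (ẋ₀/ω)·sinh
numerator   = 0.2428 − (0.0437)·1.696518 − (0.2708/2.9648)·1.370465 = 0.043486
denominator = 1 − 1.696518 = -0.696518
p = 0.043486 / -0.696518 = -0.0624

p = -0.0624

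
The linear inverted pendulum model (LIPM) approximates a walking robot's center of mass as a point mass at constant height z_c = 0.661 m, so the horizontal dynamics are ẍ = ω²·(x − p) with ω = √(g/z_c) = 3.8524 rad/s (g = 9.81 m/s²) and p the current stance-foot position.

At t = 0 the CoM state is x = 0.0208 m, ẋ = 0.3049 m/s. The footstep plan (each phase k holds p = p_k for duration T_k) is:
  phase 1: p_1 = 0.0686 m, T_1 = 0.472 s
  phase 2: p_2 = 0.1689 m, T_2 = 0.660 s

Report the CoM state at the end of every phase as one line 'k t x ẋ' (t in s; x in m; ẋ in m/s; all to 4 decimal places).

1 0.4720 0.1549 0.4117
2 1.1320 0.7542 2.2916

phase 1: p=0.0686, T=0.472, ωT=1.818333, cosh=3.161937, sinh=2.999641; start (x,ẋ)=(0.020800, 0.304900) → end (x,ẋ)=(0.154867, 0.411707)
phase 2: p=0.1689, T=0.660, ωT=2.542584, cosh=6.395570, sinh=6.316907; start (x,ẋ)=(0.154867, 0.411707) → end (x,ẋ)=(0.754242, 2.291611)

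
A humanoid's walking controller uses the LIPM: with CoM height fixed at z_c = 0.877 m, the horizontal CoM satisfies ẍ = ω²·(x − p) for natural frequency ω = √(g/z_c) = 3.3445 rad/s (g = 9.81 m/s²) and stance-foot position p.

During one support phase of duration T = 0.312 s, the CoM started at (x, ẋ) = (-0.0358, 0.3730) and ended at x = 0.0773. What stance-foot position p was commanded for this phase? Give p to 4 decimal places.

ωT = 3.3445·0.312 = 1.043484; cosh(ωT) = 1.595658, sinh(ωT) = 1.243433
x(T) = p + (x₀−p)·cosh(ωT) + (ẋ₀/ω)·sinh(ωT) ⇒ p·(1 − cosh) = x(T) − x₀·cosh − (ẋ₀/ω)·sinh
numerator   = 0.0773 − (-0.0358)·1.595658 − (0.3730/3.3445)·1.243433 = -0.004251
denominator = 1 − 1.595658 = -0.595658
p = -0.004251 / -0.595658 = 0.0071

p = 0.0071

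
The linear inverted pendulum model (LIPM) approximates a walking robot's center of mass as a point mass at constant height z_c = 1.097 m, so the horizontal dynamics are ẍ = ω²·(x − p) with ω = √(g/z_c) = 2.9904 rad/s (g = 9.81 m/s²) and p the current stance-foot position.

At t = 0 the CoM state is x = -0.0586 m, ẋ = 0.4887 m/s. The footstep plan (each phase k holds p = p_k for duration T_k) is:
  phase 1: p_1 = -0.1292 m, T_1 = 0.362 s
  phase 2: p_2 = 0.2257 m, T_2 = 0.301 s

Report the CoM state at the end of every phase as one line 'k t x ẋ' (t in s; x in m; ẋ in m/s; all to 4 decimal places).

phase 1: p=-0.1292, T=0.362, ωT=1.082525, cosh=1.645431, sinh=1.306692; start (x,ẋ)=(-0.058600, 0.488700) → end (x,ẋ)=(0.200511, 1.079994)
phase 2: p=0.2257, T=0.301, ωT=0.900110, cosh=1.433200, sinh=1.026675; start (x,ẋ)=(0.200511, 1.079994) → end (x,ẋ)=(0.560387, 1.470513)

1 0.3620 0.2005 1.0800
2 0.6630 0.5604 1.4705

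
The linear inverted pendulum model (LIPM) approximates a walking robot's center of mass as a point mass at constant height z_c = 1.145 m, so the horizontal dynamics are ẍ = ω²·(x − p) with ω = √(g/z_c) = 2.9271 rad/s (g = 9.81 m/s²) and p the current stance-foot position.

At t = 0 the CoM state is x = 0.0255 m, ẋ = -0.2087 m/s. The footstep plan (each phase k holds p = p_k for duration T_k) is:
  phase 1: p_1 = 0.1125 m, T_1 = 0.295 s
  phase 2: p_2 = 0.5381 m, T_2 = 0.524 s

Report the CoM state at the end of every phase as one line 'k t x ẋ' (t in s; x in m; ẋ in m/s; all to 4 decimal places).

phase 1: p=0.1125, T=0.295, ωT=0.863494, cosh=1.396560, sinh=0.974874; start (x,ẋ)=(0.025500, -0.208700) → end (x,ẋ)=(-0.078508, -0.539721)
phase 2: p=0.5381, T=0.524, ωT=1.533800, cosh=2.425738, sinh=2.210023; start (x,ẋ)=(-0.078508, -0.539721) → end (x,ẋ)=(-1.365131, -5.298037)

1 0.2950 -0.0785 -0.5397
2 0.8190 -1.3651 -5.2980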